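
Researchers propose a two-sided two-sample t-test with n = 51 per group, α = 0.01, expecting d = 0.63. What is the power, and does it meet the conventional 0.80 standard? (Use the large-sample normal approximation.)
Power ≈ 0.73; the study is underpowered (power < 0.80)

Power calculation (two-sample t-test, normal approximation):
z_β = d · √(n/2) - z_{α/2}
z_β = 0.63 · √(51/2) - 2.576
z_β = 0.63 · 5.050 - 2.576
z_β = 0.606

Power = Φ(z_β) = Φ(0.606) ≈ 0.728

Effect size d = 0.63 is medium by Cohen's convention (0.2/0.5/0.8).

Threshold: power ≥ 0.80 is conventionally adequate.
Power ≈ 0.73 → the study is underpowered (power < 0.80).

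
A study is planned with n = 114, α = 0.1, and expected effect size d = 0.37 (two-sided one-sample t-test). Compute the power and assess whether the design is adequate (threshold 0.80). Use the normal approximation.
Power ≈ 0.99; the study is adequately powered (power ≥ 0.80)

Power calculation (one-sample t-test, normal approximation):
z_β = d · √n - z_{α/2}
z_β = 0.37 · √114 - 1.645
z_β = 0.37 · 10.677 - 1.645
z_β = 2.306

Power = Φ(z_β) = Φ(2.306) ≈ 0.989

Effect size d = 0.37 is small by Cohen's convention (0.2/0.5/0.8).

Threshold: power ≥ 0.80 is conventionally adequate.
Power ≈ 0.99 → the study is adequately powered (power ≥ 0.80).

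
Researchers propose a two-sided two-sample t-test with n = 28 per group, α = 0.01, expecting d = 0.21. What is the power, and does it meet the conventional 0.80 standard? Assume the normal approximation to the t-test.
Power ≈ 0.04; the study is underpowered (power < 0.80)

Power calculation (two-sample t-test, normal approximation):
z_β = d · √(n/2) - z_{α/2}
z_β = 0.21 · √(28/2) - 2.576
z_β = 0.21 · 3.742 - 2.576
z_β = -1.790

Power = Φ(z_β) = Φ(-1.790) ≈ 0.037

Effect size d = 0.21 is small by Cohen's convention (0.2/0.5/0.8).

Threshold: power ≥ 0.80 is conventionally adequate.
Power ≈ 0.04 → the study is underpowered (power < 0.80).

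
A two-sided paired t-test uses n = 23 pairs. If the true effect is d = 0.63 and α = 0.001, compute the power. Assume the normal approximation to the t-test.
Power ≈ 0.39

Power calculation (paired t-test, normal approximation):
z_β = d · √n - z_{α/2}
z_β = 0.63 · √23 - 3.291
z_β = 0.63 · 4.796 - 3.291
z_β = -0.269

Power = Φ(z_β) = Φ(-0.269) ≈ 0.394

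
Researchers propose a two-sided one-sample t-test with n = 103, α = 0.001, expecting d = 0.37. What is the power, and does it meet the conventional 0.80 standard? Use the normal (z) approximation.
Power ≈ 0.68; the study is underpowered (power < 0.80)

Power calculation (one-sample t-test, normal approximation):
z_β = d · √n - z_{α/2}
z_β = 0.37 · √103 - 3.291
z_β = 0.37 · 10.149 - 3.291
z_β = 0.465

Power = Φ(z_β) = Φ(0.465) ≈ 0.679

Effect size d = 0.37 is small by Cohen's convention (0.2/0.5/0.8).

Threshold: power ≥ 0.80 is conventionally adequate.
Power ≈ 0.68 → the study is underpowered (power < 0.80).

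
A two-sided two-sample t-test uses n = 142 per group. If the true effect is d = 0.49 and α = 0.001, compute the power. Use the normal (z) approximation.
Power ≈ 0.80

Power calculation (two-sample t-test, normal approximation):
z_β = d · √(n/2) - z_{α/2}
z_β = 0.49 · √(142/2) - 3.291
z_β = 0.49 · 8.426 - 3.291
z_β = 0.838

Power = Φ(z_β) = Φ(0.838) ≈ 0.799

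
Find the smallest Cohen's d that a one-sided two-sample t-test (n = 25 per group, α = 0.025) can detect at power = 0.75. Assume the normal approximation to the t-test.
d ≈ 0.75

Minimum detectable effect (two-sample t-test, normal approximation):
d = (z_α + z_β) / √(n/2)
d = (1.960 + 0.674) / √(25/2)
d = 2.634 / 3.536
d ≈ 0.75

By Cohen's convention (0.2 small / 0.5 medium / 0.8 large): medium effect.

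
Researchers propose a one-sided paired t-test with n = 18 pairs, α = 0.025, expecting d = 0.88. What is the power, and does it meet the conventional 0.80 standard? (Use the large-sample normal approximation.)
Power ≈ 0.96; the study is adequately powered (power ≥ 0.80)

Power calculation (paired t-test, normal approximation):
z_β = d · √n - z_α
z_β = 0.88 · √18 - 1.960
z_β = 0.88 · 4.243 - 1.960
z_β = 1.774

Power = Φ(z_β) = Φ(1.774) ≈ 0.962

Effect size d = 0.88 is large by Cohen's convention (0.2/0.5/0.8).

Threshold: power ≥ 0.80 is conventionally adequate.
Power ≈ 0.96 → the study is adequately powered (power ≥ 0.80).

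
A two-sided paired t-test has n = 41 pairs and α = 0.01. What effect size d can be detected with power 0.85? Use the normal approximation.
d ≈ 0.56

Minimum detectable effect (paired t-test, normal approximation):
d = (z_{α/2} + z_β) / √n
d = (2.576 + 1.036) / √41
d = 3.612 / 6.403
d ≈ 0.56

By Cohen's convention (0.2 small / 0.5 medium / 0.8 large): medium effect.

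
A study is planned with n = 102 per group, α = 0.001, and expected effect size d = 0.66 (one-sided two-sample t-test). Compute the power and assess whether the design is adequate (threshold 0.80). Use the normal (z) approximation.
Power ≈ 0.95; the study is adequately powered (power ≥ 0.80)

Power calculation (two-sample t-test, normal approximation):
z_β = d · √(n/2) - z_α
z_β = 0.66 · √(102/2) - 3.090
z_β = 0.66 · 7.141 - 3.090
z_β = 1.623

Power = Φ(z_β) = Φ(1.623) ≈ 0.948

Effect size d = 0.66 is medium by Cohen's convention (0.2/0.5/0.8).

Threshold: power ≥ 0.80 is conventionally adequate.
Power ≈ 0.95 → the study is adequately powered (power ≥ 0.80).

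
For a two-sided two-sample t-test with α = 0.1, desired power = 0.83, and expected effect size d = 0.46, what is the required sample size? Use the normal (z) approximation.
n = 64 per group

Sample size formula (two-sample t-test, normal approximation):
n = 2 · ((z_{α/2} + z_β) / d)²

z_{α/2} = 1.645 (for α = 0.1, two-sided)
z_β = 0.954 (for power = 0.83)
d = 0.46

n = 2 · ((1.645 + 0.954) / 0.46)²
n = 2 · (5.650)²
n ≈ 63.84
Round up to the next whole number: n = 64 per group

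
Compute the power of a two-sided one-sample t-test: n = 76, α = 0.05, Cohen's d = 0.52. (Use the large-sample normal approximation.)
Power ≈ 0.99

Power calculation (one-sample t-test, normal approximation):
z_β = d · √n - z_{α/2}
z_β = 0.52 · √76 - 1.960
z_β = 0.52 · 8.718 - 1.960
z_β = 2.573

Power = Φ(z_β) = Φ(2.573) ≈ 0.995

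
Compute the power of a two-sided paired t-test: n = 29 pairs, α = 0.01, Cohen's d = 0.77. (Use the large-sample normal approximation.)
Power ≈ 0.94

Power calculation (paired t-test, normal approximation):
z_β = d · √n - z_{α/2}
z_β = 0.77 · √29 - 2.576
z_β = 0.77 · 5.385 - 2.576
z_β = 1.571

Power = Φ(z_β) = Φ(1.571) ≈ 0.942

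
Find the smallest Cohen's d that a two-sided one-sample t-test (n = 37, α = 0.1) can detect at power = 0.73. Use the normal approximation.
d ≈ 0.37

Minimum detectable effect (one-sample t-test, normal approximation):
d = (z_{α/2} + z_β) / √n
d = (1.645 + 0.613) / √37
d = 2.258 / 6.083
d ≈ 0.37

By Cohen's convention (0.2 small / 0.5 medium / 0.8 large): small effect.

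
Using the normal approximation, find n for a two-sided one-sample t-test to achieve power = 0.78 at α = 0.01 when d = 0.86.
n = 16

Sample size formula (one-sample t-test, normal approximation):
n = ((z_{α/2} + z_β) / d)²

z_{α/2} = 2.576 (for α = 0.01, two-sided)
z_β = 0.772 (for power = 0.78)
d = 0.86

n = ((2.576 + 0.772) / 0.86)²
n = (3.893)²
n ≈ 15.16
Round up to the next whole number: n = 16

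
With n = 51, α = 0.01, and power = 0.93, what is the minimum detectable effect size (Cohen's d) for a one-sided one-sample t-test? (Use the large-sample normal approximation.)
d ≈ 0.53

Minimum detectable effect (one-sample t-test, normal approximation):
d = (z_α + z_β) / √n
d = (2.326 + 1.476) / √51
d = 3.802 / 7.141
d ≈ 0.53

By Cohen's convention (0.2 small / 0.5 medium / 0.8 large): medium effect.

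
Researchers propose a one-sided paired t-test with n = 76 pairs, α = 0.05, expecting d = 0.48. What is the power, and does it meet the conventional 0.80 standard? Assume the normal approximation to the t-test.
Power ≈ 0.99; the study is adequately powered (power ≥ 0.80)

Power calculation (paired t-test, normal approximation):
z_β = d · √n - z_α
z_β = 0.48 · √76 - 1.645
z_β = 0.48 · 8.718 - 1.645
z_β = 2.540

Power = Φ(z_β) = Φ(2.540) ≈ 0.994

Effect size d = 0.48 is small by Cohen's convention (0.2/0.5/0.8).

Threshold: power ≥ 0.80 is conventionally adequate.
Power ≈ 0.99 → the study is adequately powered (power ≥ 0.80).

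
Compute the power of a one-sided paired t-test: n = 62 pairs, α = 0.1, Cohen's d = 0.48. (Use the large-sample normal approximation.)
Power ≈ 0.99

Power calculation (paired t-test, normal approximation):
z_β = d · √n - z_α
z_β = 0.48 · √62 - 1.282
z_β = 0.48 · 7.874 - 1.282
z_β = 2.498

Power = Φ(z_β) = Φ(2.498) ≈ 0.994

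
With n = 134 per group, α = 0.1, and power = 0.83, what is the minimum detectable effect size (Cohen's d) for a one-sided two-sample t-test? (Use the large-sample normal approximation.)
d ≈ 0.27

Minimum detectable effect (two-sample t-test, normal approximation):
d = (z_α + z_β) / √(n/2)
d = (1.282 + 0.954) / √(134/2)
d = 2.236 / 8.185
d ≈ 0.27

By Cohen's convention (0.2 small / 0.5 medium / 0.8 large): small effect.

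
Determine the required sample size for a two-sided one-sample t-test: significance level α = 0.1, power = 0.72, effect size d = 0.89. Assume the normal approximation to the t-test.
n = 7

Sample size formula (one-sample t-test, normal approximation):
n = ((z_{α/2} + z_β) / d)²

z_{α/2} = 1.645 (for α = 0.1, two-sided)
z_β = 0.583 (for power = 0.72)
d = 0.89

n = ((1.645 + 0.583) / 0.89)²
n = (2.503)²
n ≈ 6.27
Round up to the next whole number: n = 7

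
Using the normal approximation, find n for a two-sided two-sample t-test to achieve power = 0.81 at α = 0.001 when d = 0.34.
n = 301 per group

Sample size formula (two-sample t-test, normal approximation):
n = 2 · ((z_{α/2} + z_β) / d)²

z_{α/2} = 3.291 (for α = 0.001, two-sided)
z_β = 0.878 (for power = 0.81)
d = 0.34

n = 2 · ((3.291 + 0.878) / 0.34)²
n = 2 · (12.262)²
n ≈ 300.71
Round up to the next whole number: n = 301 per group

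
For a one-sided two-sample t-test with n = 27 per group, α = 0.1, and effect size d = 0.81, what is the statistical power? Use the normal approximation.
Power ≈ 0.95

Power calculation (two-sample t-test, normal approximation):
z_β = d · √(n/2) - z_α
z_β = 0.81 · √(27/2) - 1.282
z_β = 0.81 · 3.674 - 1.282
z_β = 1.695

Power = Φ(z_β) = Φ(1.695) ≈ 0.955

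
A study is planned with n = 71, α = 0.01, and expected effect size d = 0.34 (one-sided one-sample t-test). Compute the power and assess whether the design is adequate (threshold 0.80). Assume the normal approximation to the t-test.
Power ≈ 0.70; the study is underpowered (power < 0.80)

Power calculation (one-sample t-test, normal approximation):
z_β = d · √n - z_α
z_β = 0.34 · √71 - 2.326
z_β = 0.34 · 8.426 - 2.326
z_β = 0.539

Power = Φ(z_β) = Φ(0.539) ≈ 0.705

Effect size d = 0.34 is small by Cohen's convention (0.2/0.5/0.8).

Threshold: power ≥ 0.80 is conventionally adequate.
Power ≈ 0.70 → the study is underpowered (power < 0.80).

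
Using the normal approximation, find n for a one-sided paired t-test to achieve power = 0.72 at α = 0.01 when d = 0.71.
n = 17 pairs

Sample size formula (paired t-test, normal approximation):
n = ((z_α + z_β) / d)²

z_α = 2.326 (for α = 0.01, one-sided)
z_β = 0.583 (for power = 0.72)
d = 0.71

n = ((2.326 + 0.583) / 0.71)²
n = (4.097)²
n ≈ 16.79
Round up to the next whole number: n = 17 pairs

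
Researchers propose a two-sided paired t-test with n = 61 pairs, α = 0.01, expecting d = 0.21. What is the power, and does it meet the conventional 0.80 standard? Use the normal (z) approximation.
Power ≈ 0.17; the study is underpowered (power < 0.80)

Power calculation (paired t-test, normal approximation):
z_β = d · √n - z_{α/2}
z_β = 0.21 · √61 - 2.576
z_β = 0.21 · 7.810 - 2.576
z_β = -0.936

Power = Φ(z_β) = Φ(-0.936) ≈ 0.175

Effect size d = 0.21 is small by Cohen's convention (0.2/0.5/0.8).

Threshold: power ≥ 0.80 is conventionally adequate.
Power ≈ 0.17 → the study is underpowered (power < 0.80).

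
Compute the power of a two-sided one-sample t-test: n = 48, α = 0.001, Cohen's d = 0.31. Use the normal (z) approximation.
Power ≈ 0.13

Power calculation (one-sample t-test, normal approximation):
z_β = d · √n - z_{α/2}
z_β = 0.31 · √48 - 3.291
z_β = 0.31 · 6.928 - 3.291
z_β = -1.143

Power = Φ(z_β) = Φ(-1.143) ≈ 0.127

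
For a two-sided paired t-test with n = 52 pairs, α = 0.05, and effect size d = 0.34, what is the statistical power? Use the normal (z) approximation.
Power ≈ 0.69

Power calculation (paired t-test, normal approximation):
z_β = d · √n - z_{α/2}
z_β = 0.34 · √52 - 1.960
z_β = 0.34 · 7.211 - 1.960
z_β = 0.492

Power = Φ(z_β) = Φ(0.492) ≈ 0.689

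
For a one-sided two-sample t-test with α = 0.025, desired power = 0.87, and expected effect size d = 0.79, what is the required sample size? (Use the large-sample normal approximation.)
n = 31 per group

Sample size formula (two-sample t-test, normal approximation):
n = 2 · ((z_α + z_β) / d)²

z_α = 1.960 (for α = 0.025, one-sided)
z_β = 1.126 (for power = 0.87)
d = 0.79

n = 2 · ((1.960 + 1.126) / 0.79)²
n = 2 · (3.906)²
n ≈ 30.51
Round up to the next whole number: n = 31 per group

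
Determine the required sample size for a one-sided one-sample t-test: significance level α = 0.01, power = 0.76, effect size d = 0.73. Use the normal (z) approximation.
n = 18

Sample size formula (one-sample t-test, normal approximation):
n = ((z_α + z_β) / d)²

z_α = 2.326 (for α = 0.01, one-sided)
z_β = 0.706 (for power = 0.76)
d = 0.73

n = ((2.326 + 0.706) / 0.73)²
n = (4.153)²
n ≈ 17.25
Round up to the next whole number: n = 18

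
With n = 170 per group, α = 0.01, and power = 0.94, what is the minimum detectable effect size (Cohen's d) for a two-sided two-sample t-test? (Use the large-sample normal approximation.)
d ≈ 0.45

Minimum detectable effect (two-sample t-test, normal approximation):
d = (z_{α/2} + z_β) / √(n/2)
d = (2.576 + 1.555) / √(170/2)
d = 4.131 / 9.220
d ≈ 0.45

By Cohen's convention (0.2 small / 0.5 medium / 0.8 large): small effect.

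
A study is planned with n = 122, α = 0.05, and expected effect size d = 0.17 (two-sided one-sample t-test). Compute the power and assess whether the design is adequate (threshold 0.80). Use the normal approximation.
Power ≈ 0.47; the study is underpowered (power < 0.80)

Power calculation (one-sample t-test, normal approximation):
z_β = d · √n - z_{α/2}
z_β = 0.17 · √122 - 1.960
z_β = 0.17 · 11.045 - 1.960
z_β = -0.082

Power = Φ(z_β) = Φ(-0.082) ≈ 0.467

Effect size d = 0.17 is very small by Cohen's convention (0.2/0.5/0.8).

Threshold: power ≥ 0.80 is conventionally adequate.
Power ≈ 0.47 → the study is underpowered (power < 0.80).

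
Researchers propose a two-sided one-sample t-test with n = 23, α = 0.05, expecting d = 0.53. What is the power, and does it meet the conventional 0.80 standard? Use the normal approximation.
Power ≈ 0.72; the study is underpowered (power < 0.80)

Power calculation (one-sample t-test, normal approximation):
z_β = d · √n - z_{α/2}
z_β = 0.53 · √23 - 1.960
z_β = 0.53 · 4.796 - 1.960
z_β = 0.582

Power = Φ(z_β) = Φ(0.582) ≈ 0.720

Effect size d = 0.53 is medium by Cohen's convention (0.2/0.5/0.8).

Threshold: power ≥ 0.80 is conventionally adequate.
Power ≈ 0.72 → the study is underpowered (power < 0.80).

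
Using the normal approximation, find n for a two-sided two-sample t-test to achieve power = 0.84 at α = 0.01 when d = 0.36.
n = 197 per group

Sample size formula (two-sample t-test, normal approximation):
n = 2 · ((z_{α/2} + z_β) / d)²

z_{α/2} = 2.576 (for α = 0.01, two-sided)
z_β = 0.994 (for power = 0.84)
d = 0.36

n = 2 · ((2.576 + 0.994) / 0.36)²
n = 2 · (9.917)²
n ≈ 196.69
Round up to the next whole number: n = 197 per group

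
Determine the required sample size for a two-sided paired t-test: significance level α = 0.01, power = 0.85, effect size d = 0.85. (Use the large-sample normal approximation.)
n = 19 pairs

Sample size formula (paired t-test, normal approximation):
n = ((z_{α/2} + z_β) / d)²

z_{α/2} = 2.576 (for α = 0.01, two-sided)
z_β = 1.036 (for power = 0.85)
d = 0.85

n = ((2.576 + 1.036) / 0.85)²
n = (4.249)²
n ≈ 18.05
Round up to the next whole number: n = 19 pairs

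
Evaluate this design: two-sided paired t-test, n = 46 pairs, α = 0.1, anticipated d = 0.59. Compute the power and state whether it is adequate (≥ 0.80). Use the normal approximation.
Power ≈ 0.99; the study is adequately powered (power ≥ 0.80)

Power calculation (paired t-test, normal approximation):
z_β = d · √n - z_{α/2}
z_β = 0.59 · √46 - 1.645
z_β = 0.59 · 6.782 - 1.645
z_β = 2.357

Power = Φ(z_β) = Φ(2.357) ≈ 0.991

Effect size d = 0.59 is medium by Cohen's convention (0.2/0.5/0.8).

Threshold: power ≥ 0.80 is conventionally adequate.
Power ≈ 0.99 → the study is adequately powered (power ≥ 0.80).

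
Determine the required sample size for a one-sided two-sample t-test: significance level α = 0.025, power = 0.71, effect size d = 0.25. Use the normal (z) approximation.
n = 203 per group

Sample size formula (two-sample t-test, normal approximation):
n = 2 · ((z_α + z_β) / d)²

z_α = 1.960 (for α = 0.025, one-sided)
z_β = 0.553 (for power = 0.71)
d = 0.25

n = 2 · ((1.960 + 0.553) / 0.25)²
n = 2 · (10.052)²
n ≈ 202.09
Round up to the next whole number: n = 203 per group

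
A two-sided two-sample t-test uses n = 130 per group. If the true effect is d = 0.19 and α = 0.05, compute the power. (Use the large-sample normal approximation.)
Power ≈ 0.33

Power calculation (two-sample t-test, normal approximation):
z_β = d · √(n/2) - z_{α/2}
z_β = 0.19 · √(130/2) - 1.960
z_β = 0.19 · 8.062 - 1.960
z_β = -0.428

Power = Φ(z_β) = Φ(-0.428) ≈ 0.334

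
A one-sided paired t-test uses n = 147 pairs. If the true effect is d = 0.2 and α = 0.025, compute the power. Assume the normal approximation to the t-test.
Power ≈ 0.68

Power calculation (paired t-test, normal approximation):
z_β = d · √n - z_α
z_β = 0.2 · √147 - 1.960
z_β = 0.2 · 12.124 - 1.960
z_β = 0.465

Power = Φ(z_β) = Φ(0.465) ≈ 0.679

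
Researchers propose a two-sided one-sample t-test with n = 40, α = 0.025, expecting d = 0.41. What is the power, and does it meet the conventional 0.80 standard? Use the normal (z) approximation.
Power ≈ 0.64; the study is underpowered (power < 0.80)

Power calculation (one-sample t-test, normal approximation):
z_β = d · √n - z_{α/2}
z_β = 0.41 · √40 - 2.241
z_β = 0.41 · 6.325 - 2.241
z_β = 0.352

Power = Φ(z_β) = Φ(0.352) ≈ 0.637

Effect size d = 0.41 is small by Cohen's convention (0.2/0.5/0.8).

Threshold: power ≥ 0.80 is conventionally adequate.
Power ≈ 0.64 → the study is underpowered (power < 0.80).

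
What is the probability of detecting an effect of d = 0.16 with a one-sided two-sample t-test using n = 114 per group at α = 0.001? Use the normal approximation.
Power ≈ 0.03

Power calculation (two-sample t-test, normal approximation):
z_β = d · √(n/2) - z_α
z_β = 0.16 · √(114/2) - 3.090
z_β = 0.16 · 7.550 - 3.090
z_β = -1.882

Power = Φ(z_β) = Φ(-1.882) ≈ 0.030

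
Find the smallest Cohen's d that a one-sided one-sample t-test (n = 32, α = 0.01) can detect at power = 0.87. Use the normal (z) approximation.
d ≈ 0.61

Minimum detectable effect (one-sample t-test, normal approximation):
d = (z_α + z_β) / √n
d = (2.326 + 1.126) / √32
d = 3.453 / 5.657
d ≈ 0.61

By Cohen's convention (0.2 small / 0.5 medium / 0.8 large): medium effect.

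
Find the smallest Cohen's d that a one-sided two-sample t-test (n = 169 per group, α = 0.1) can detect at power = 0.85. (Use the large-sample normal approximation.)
d ≈ 0.25

Minimum detectable effect (two-sample t-test, normal approximation):
d = (z_α + z_β) / √(n/2)
d = (1.282 + 1.036) / √(169/2)
d = 2.318 / 9.192
d ≈ 0.25

By Cohen's convention (0.2 small / 0.5 medium / 0.8 large): small effect.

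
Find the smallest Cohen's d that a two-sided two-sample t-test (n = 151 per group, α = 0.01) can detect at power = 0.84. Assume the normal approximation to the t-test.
d ≈ 0.41

Minimum detectable effect (two-sample t-test, normal approximation):
d = (z_{α/2} + z_β) / √(n/2)
d = (2.576 + 0.994) / √(151/2)
d = 3.570 / 8.689
d ≈ 0.41

By Cohen's convention (0.2 small / 0.5 medium / 0.8 large): small effect.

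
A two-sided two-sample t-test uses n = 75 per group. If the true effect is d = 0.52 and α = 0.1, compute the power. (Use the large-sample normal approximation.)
Power ≈ 0.94

Power calculation (two-sample t-test, normal approximation):
z_β = d · √(n/2) - z_{α/2}
z_β = 0.52 · √(75/2) - 1.645
z_β = 0.52 · 6.124 - 1.645
z_β = 1.539

Power = Φ(z_β) = Φ(1.539) ≈ 0.938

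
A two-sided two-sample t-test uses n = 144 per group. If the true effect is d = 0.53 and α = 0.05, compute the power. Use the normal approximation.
Power ≈ 0.99

Power calculation (two-sample t-test, normal approximation):
z_β = d · √(n/2) - z_{α/2}
z_β = 0.53 · √(144/2) - 1.960
z_β = 0.53 · 8.485 - 1.960
z_β = 2.537

Power = Φ(z_β) = Φ(2.537) ≈ 0.994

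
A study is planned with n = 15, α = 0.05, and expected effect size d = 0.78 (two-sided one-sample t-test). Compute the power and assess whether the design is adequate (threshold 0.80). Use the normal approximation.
Power ≈ 0.86; the study is adequately powered (power ≥ 0.80)

Power calculation (one-sample t-test, normal approximation):
z_β = d · √n - z_{α/2}
z_β = 0.78 · √15 - 1.960
z_β = 0.78 · 3.873 - 1.960
z_β = 1.061

Power = Φ(z_β) = Φ(1.061) ≈ 0.856

Effect size d = 0.78 is medium by Cohen's convention (0.2/0.5/0.8).

Threshold: power ≥ 0.80 is conventionally adequate.
Power ≈ 0.86 → the study is adequately powered (power ≥ 0.80).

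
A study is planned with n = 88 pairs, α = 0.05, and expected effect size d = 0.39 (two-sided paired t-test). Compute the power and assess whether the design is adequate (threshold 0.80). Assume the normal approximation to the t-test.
Power ≈ 0.96; the study is adequately powered (power ≥ 0.80)

Power calculation (paired t-test, normal approximation):
z_β = d · √n - z_{α/2}
z_β = 0.39 · √88 - 1.960
z_β = 0.39 · 9.381 - 1.960
z_β = 1.699

Power = Φ(z_β) = Φ(1.699) ≈ 0.955

Effect size d = 0.39 is small by Cohen's convention (0.2/0.5/0.8).

Threshold: power ≥ 0.80 is conventionally adequate.
Power ≈ 0.96 → the study is adequately powered (power ≥ 0.80).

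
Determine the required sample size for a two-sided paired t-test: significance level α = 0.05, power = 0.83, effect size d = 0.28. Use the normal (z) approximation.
n = 109 pairs

Sample size formula (paired t-test, normal approximation):
n = ((z_{α/2} + z_β) / d)²

z_{α/2} = 1.960 (for α = 0.05, two-sided)
z_β = 0.954 (for power = 0.83)
d = 0.28

n = ((1.960 + 0.954) / 0.28)²
n = (10.407)²
n ≈ 108.31
Round up to the next whole number: n = 109 pairs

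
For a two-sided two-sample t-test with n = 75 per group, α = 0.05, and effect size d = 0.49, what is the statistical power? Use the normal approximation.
Power ≈ 0.85

Power calculation (two-sample t-test, normal approximation):
z_β = d · √(n/2) - z_{α/2}
z_β = 0.49 · √(75/2) - 1.960
z_β = 0.49 · 6.124 - 1.960
z_β = 1.041

Power = Φ(z_β) = Φ(1.041) ≈ 0.851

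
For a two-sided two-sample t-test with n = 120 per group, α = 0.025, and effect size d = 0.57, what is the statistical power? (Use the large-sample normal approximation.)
Power ≈ 0.99

Power calculation (two-sample t-test, normal approximation):
z_β = d · √(n/2) - z_{α/2}
z_β = 0.57 · √(120/2) - 2.241
z_β = 0.57 · 7.746 - 2.241
z_β = 2.174

Power = Φ(z_β) = Φ(2.174) ≈ 0.985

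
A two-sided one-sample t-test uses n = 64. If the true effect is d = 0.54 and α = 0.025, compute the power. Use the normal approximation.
Power ≈ 0.98

Power calculation (one-sample t-test, normal approximation):
z_β = d · √n - z_{α/2}
z_β = 0.54 · √64 - 2.241
z_β = 0.54 · 8.000 - 2.241
z_β = 2.079

Power = Φ(z_β) = Φ(2.079) ≈ 0.981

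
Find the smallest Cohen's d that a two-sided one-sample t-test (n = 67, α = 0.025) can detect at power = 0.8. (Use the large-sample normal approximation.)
d ≈ 0.38

Minimum detectable effect (one-sample t-test, normal approximation):
d = (z_{α/2} + z_β) / √n
d = (2.241 + 0.842) / √67
d = 3.083 / 8.185
d ≈ 0.38

By Cohen's convention (0.2 small / 0.5 medium / 0.8 large): small effect.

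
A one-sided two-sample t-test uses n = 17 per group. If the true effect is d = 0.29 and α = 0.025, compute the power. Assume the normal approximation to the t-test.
Power ≈ 0.13

Power calculation (two-sample t-test, normal approximation):
z_β = d · √(n/2) - z_α
z_β = 0.29 · √(17/2) - 1.960
z_β = 0.29 · 2.915 - 1.960
z_β = -1.114

Power = Φ(z_β) = Φ(-1.114) ≈ 0.133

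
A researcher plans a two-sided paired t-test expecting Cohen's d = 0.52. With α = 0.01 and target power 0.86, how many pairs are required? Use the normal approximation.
n = 50 pairs

Sample size formula (paired t-test, normal approximation):
n = ((z_{α/2} + z_β) / d)²

z_{α/2} = 2.576 (for α = 0.01, two-sided)
z_β = 1.080 (for power = 0.86)
d = 0.52

n = ((2.576 + 1.080) / 0.52)²
n = (7.031)²
n ≈ 49.43
Round up to the next whole number: n = 50 pairs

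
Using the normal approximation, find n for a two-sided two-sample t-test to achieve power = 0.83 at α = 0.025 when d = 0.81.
n = 32 per group

Sample size formula (two-sample t-test, normal approximation):
n = 2 · ((z_{α/2} + z_β) / d)²

z_{α/2} = 2.241 (for α = 0.025, two-sided)
z_β = 0.954 (for power = 0.83)
d = 0.81

n = 2 · ((2.241 + 0.954) / 0.81)²
n = 2 · (3.944)²
n ≈ 31.11
Round up to the next whole number: n = 32 per group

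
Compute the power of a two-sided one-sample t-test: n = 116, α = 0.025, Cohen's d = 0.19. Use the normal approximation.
Power ≈ 0.42

Power calculation (one-sample t-test, normal approximation):
z_β = d · √n - z_{α/2}
z_β = 0.19 · √116 - 2.241
z_β = 0.19 · 10.770 - 2.241
z_β = -0.195

Power = Φ(z_β) = Φ(-0.195) ≈ 0.423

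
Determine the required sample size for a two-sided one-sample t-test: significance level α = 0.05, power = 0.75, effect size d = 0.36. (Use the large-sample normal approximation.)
n = 54

Sample size formula (one-sample t-test, normal approximation):
n = ((z_{α/2} + z_β) / d)²

z_{α/2} = 1.960 (for α = 0.05, two-sided)
z_β = 0.674 (for power = 0.75)
d = 0.36

n = ((1.960 + 0.674) / 0.36)²
n = (7.317)²
n ≈ 53.54
Round up to the next whole number: n = 54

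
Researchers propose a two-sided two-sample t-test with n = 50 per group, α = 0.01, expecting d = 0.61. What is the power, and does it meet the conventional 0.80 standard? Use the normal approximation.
Power ≈ 0.68; the study is underpowered (power < 0.80)

Power calculation (two-sample t-test, normal approximation):
z_β = d · √(n/2) - z_{α/2}
z_β = 0.61 · √(50/2) - 2.576
z_β = 0.61 · 5.000 - 2.576
z_β = 0.474

Power = Φ(z_β) = Φ(0.474) ≈ 0.682

Effect size d = 0.61 is medium by Cohen's convention (0.2/0.5/0.8).

Threshold: power ≥ 0.80 is conventionally adequate.
Power ≈ 0.68 → the study is underpowered (power < 0.80).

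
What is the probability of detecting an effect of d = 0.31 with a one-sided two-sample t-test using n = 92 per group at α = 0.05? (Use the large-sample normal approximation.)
Power ≈ 0.68

Power calculation (two-sample t-test, normal approximation):
z_β = d · √(n/2) - z_α
z_β = 0.31 · √(92/2) - 1.645
z_β = 0.31 · 6.782 - 1.645
z_β = 0.458

Power = Φ(z_β) = Φ(0.458) ≈ 0.676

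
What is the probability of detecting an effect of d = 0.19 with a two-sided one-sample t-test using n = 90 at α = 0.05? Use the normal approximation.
Power ≈ 0.44

Power calculation (one-sample t-test, normal approximation):
z_β = d · √n - z_{α/2}
z_β = 0.19 · √90 - 1.960
z_β = 0.19 · 9.487 - 1.960
z_β = -0.157

Power = Φ(z_β) = Φ(-0.157) ≈ 0.437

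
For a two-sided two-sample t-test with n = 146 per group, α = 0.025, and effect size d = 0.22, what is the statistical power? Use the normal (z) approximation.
Power ≈ 0.36

Power calculation (two-sample t-test, normal approximation):
z_β = d · √(n/2) - z_{α/2}
z_β = 0.22 · √(146/2) - 2.241
z_β = 0.22 · 8.544 - 2.241
z_β = -0.362

Power = Φ(z_β) = Φ(-0.362) ≈ 0.359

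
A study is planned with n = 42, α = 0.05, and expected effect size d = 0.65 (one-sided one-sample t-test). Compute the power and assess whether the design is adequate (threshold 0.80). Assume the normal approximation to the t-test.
Power ≈ 0.99; the study is adequately powered (power ≥ 0.80)

Power calculation (one-sample t-test, normal approximation):
z_β = d · √n - z_α
z_β = 0.65 · √42 - 1.645
z_β = 0.65 · 6.481 - 1.645
z_β = 2.568

Power = Φ(z_β) = Φ(2.568) ≈ 0.995

Effect size d = 0.65 is medium by Cohen's convention (0.2/0.5/0.8).

Threshold: power ≥ 0.80 is conventionally adequate.
Power ≈ 0.99 → the study is adequately powered (power ≥ 0.80).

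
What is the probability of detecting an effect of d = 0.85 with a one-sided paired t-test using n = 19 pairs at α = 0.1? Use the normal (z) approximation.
Power ≈ 0.99

Power calculation (paired t-test, normal approximation):
z_β = d · √n - z_α
z_β = 0.85 · √19 - 1.282
z_β = 0.85 · 4.359 - 1.282
z_β = 2.424

Power = Φ(z_β) = Φ(2.424) ≈ 0.992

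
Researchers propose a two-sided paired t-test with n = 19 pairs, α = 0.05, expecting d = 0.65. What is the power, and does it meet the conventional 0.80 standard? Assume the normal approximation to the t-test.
Power ≈ 0.81; the study is adequately powered (power ≥ 0.80)

Power calculation (paired t-test, normal approximation):
z_β = d · √n - z_{α/2}
z_β = 0.65 · √19 - 1.960
z_β = 0.65 · 4.359 - 1.960
z_β = 0.873

Power = Φ(z_β) = Φ(0.873) ≈ 0.809

Effect size d = 0.65 is medium by Cohen's convention (0.2/0.5/0.8).

Threshold: power ≥ 0.80 is conventionally adequate.
Power ≈ 0.81 → the study is adequately powered (power ≥ 0.80).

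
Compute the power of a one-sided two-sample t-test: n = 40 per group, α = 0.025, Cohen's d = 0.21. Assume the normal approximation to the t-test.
Power ≈ 0.15

Power calculation (two-sample t-test, normal approximation):
z_β = d · √(n/2) - z_α
z_β = 0.21 · √(40/2) - 1.960
z_β = 0.21 · 4.472 - 1.960
z_β = -1.021

Power = Φ(z_β) = Φ(-1.021) ≈ 0.154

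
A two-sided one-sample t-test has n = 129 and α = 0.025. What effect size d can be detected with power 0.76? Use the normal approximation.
d ≈ 0.26

Minimum detectable effect (one-sample t-test, normal approximation):
d = (z_{α/2} + z_β) / √n
d = (2.241 + 0.706) / √129
d = 2.948 / 11.358
d ≈ 0.26

By Cohen's convention (0.2 small / 0.5 medium / 0.8 large): small effect.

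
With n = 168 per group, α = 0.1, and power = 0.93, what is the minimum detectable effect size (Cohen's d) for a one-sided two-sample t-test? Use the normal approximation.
d ≈ 0.30

Minimum detectable effect (two-sample t-test, normal approximation):
d = (z_α + z_β) / √(n/2)
d = (1.282 + 1.476) / √(168/2)
d = 2.757 / 9.165
d ≈ 0.30

By Cohen's convention (0.2 small / 0.5 medium / 0.8 large): small effect.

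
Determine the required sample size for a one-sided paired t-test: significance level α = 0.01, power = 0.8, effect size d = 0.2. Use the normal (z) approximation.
n = 251 pairs

Sample size formula (paired t-test, normal approximation):
n = ((z_α + z_β) / d)²

z_α = 2.326 (for α = 0.01, one-sided)
z_β = 0.842 (for power = 0.8)
d = 0.2

n = ((2.326 + 0.842) / 0.2)²
n = (15.840)²
n ≈ 250.91
Round up to the next whole number: n = 251 pairs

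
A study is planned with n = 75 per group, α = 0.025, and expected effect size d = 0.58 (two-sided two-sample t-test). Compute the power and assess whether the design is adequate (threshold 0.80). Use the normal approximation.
Power ≈ 0.90; the study is adequately powered (power ≥ 0.80)

Power calculation (two-sample t-test, normal approximation):
z_β = d · √(n/2) - z_{α/2}
z_β = 0.58 · √(75/2) - 2.241
z_β = 0.58 · 6.124 - 2.241
z_β = 1.310

Power = Φ(z_β) = Φ(1.310) ≈ 0.905

Effect size d = 0.58 is medium by Cohen's convention (0.2/0.5/0.8).

Threshold: power ≥ 0.80 is conventionally adequate.
Power ≈ 0.90 → the study is adequately powered (power ≥ 0.80).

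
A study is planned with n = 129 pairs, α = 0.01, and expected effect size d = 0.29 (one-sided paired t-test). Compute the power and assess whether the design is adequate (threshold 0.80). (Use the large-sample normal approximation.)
Power ≈ 0.83; the study is adequately powered (power ≥ 0.80)

Power calculation (paired t-test, normal approximation):
z_β = d · √n - z_α
z_β = 0.29 · √129 - 2.326
z_β = 0.29 · 11.358 - 2.326
z_β = 0.967

Power = Φ(z_β) = Φ(0.967) ≈ 0.833

Effect size d = 0.29 is small by Cohen's convention (0.2/0.5/0.8).

Threshold: power ≥ 0.80 is conventionally adequate.
Power ≈ 0.83 → the study is adequately powered (power ≥ 0.80).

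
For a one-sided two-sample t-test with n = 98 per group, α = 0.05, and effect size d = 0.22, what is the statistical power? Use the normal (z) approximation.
Power ≈ 0.46

Power calculation (two-sample t-test, normal approximation):
z_β = d · √(n/2) - z_α
z_β = 0.22 · √(98/2) - 1.645
z_β = 0.22 · 7.000 - 1.645
z_β = -0.105

Power = Φ(z_β) = Φ(-0.105) ≈ 0.458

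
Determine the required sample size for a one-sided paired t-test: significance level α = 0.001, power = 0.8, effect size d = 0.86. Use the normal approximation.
n = 21 pairs

Sample size formula (paired t-test, normal approximation):
n = ((z_α + z_β) / d)²

z_α = 3.090 (for α = 0.001, one-sided)
z_β = 0.842 (for power = 0.8)
d = 0.86

n = ((3.090 + 0.842) / 0.86)²
n = (4.572)²
n ≈ 20.90
Round up to the next whole number: n = 21 pairs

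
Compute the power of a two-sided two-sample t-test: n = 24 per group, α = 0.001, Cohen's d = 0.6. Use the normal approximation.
Power ≈ 0.11

Power calculation (two-sample t-test, normal approximation):
z_β = d · √(n/2) - z_{α/2}
z_β = 0.6 · √(24/2) - 3.291
z_β = 0.6 · 3.464 - 3.291
z_β = -1.212

Power = Φ(z_β) = Φ(-1.212) ≈ 0.113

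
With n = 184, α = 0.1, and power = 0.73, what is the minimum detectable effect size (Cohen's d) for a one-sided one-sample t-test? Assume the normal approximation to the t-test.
d ≈ 0.14

Minimum detectable effect (one-sample t-test, normal approximation):
d = (z_α + z_β) / √n
d = (1.282 + 0.613) / √184
d = 1.894 / 13.565
d ≈ 0.14

By Cohen's convention (0.2 small / 0.5 medium / 0.8 large): very small effect.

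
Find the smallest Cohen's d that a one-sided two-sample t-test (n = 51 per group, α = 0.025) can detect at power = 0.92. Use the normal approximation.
d ≈ 0.67

Minimum detectable effect (two-sample t-test, normal approximation):
d = (z_α + z_β) / √(n/2)
d = (1.960 + 1.405) / √(51/2)
d = 3.365 / 5.050
d ≈ 0.67

By Cohen's convention (0.2 small / 0.5 medium / 0.8 large): medium effect.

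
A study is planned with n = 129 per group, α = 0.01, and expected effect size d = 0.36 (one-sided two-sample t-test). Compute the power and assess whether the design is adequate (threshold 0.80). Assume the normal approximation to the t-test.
Power ≈ 0.71; the study is underpowered (power < 0.80)

Power calculation (two-sample t-test, normal approximation):
z_β = d · √(n/2) - z_α
z_β = 0.36 · √(129/2) - 2.326
z_β = 0.36 · 8.031 - 2.326
z_β = 0.565

Power = Φ(z_β) = Φ(0.565) ≈ 0.714

Effect size d = 0.36 is small by Cohen's convention (0.2/0.5/0.8).

Threshold: power ≥ 0.80 is conventionally adequate.
Power ≈ 0.71 → the study is underpowered (power < 0.80).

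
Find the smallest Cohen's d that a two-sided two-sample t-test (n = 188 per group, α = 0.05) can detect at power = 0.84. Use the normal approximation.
d ≈ 0.30

Minimum detectable effect (two-sample t-test, normal approximation):
d = (z_{α/2} + z_β) / √(n/2)
d = (1.960 + 0.994) / √(188/2)
d = 2.954 / 9.695
d ≈ 0.30

By Cohen's convention (0.2 small / 0.5 medium / 0.8 large): small effect.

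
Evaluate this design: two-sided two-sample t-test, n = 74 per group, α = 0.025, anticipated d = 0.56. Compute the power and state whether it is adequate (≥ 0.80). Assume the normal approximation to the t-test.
Power ≈ 0.88; the study is adequately powered (power ≥ 0.80)

Power calculation (two-sample t-test, normal approximation):
z_β = d · √(n/2) - z_{α/2}
z_β = 0.56 · √(74/2) - 2.241
z_β = 0.56 · 6.083 - 2.241
z_β = 1.165

Power = Φ(z_β) = Φ(1.165) ≈ 0.878

Effect size d = 0.56 is medium by Cohen's convention (0.2/0.5/0.8).

Threshold: power ≥ 0.80 is conventionally adequate.
Power ≈ 0.88 → the study is adequately powered (power ≥ 0.80).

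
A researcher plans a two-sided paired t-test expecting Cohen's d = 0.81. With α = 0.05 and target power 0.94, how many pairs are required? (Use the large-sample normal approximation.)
n = 19 pairs

Sample size formula (paired t-test, normal approximation):
n = ((z_{α/2} + z_β) / d)²

z_{α/2} = 1.960 (for α = 0.05, two-sided)
z_β = 1.555 (for power = 0.94)
d = 0.81

n = ((1.960 + 1.555) / 0.81)²
n = (4.340)²
n ≈ 18.84
Round up to the next whole number: n = 19 pairs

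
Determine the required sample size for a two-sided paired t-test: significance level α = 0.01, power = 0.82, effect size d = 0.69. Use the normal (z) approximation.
n = 26 pairs

Sample size formula (paired t-test, normal approximation):
n = ((z_{α/2} + z_β) / d)²

z_{α/2} = 2.576 (for α = 0.01, two-sided)
z_β = 0.915 (for power = 0.82)
d = 0.69

n = ((2.576 + 0.915) / 0.69)²
n = (5.059)²
n ≈ 25.59
Round up to the next whole number: n = 26 pairs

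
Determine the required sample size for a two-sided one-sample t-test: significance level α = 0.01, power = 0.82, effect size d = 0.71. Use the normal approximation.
n = 25

Sample size formula (one-sample t-test, normal approximation):
n = ((z_{α/2} + z_β) / d)²

z_{α/2} = 2.576 (for α = 0.01, two-sided)
z_β = 0.915 (for power = 0.82)
d = 0.71

n = ((2.576 + 0.915) / 0.71)²
n = (4.917)²
n ≈ 24.18
Round up to the next whole number: n = 25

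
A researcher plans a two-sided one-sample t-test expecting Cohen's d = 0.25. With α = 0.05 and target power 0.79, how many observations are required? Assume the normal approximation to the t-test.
n = 123

Sample size formula (one-sample t-test, normal approximation):
n = ((z_{α/2} + z_β) / d)²

z_{α/2} = 1.960 (for α = 0.05, two-sided)
z_β = 0.806 (for power = 0.79)
d = 0.25

n = ((1.960 + 0.806) / 0.25)²
n = (11.064)²
n ≈ 122.41
Round up to the next whole number: n = 123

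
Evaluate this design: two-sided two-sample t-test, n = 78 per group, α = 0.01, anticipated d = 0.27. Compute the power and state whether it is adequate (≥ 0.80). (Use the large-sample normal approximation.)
Power ≈ 0.19; the study is underpowered (power < 0.80)

Power calculation (two-sample t-test, normal approximation):
z_β = d · √(n/2) - z_{α/2}
z_β = 0.27 · √(78/2) - 2.576
z_β = 0.27 · 6.245 - 2.576
z_β = -0.890

Power = Φ(z_β) = Φ(-0.890) ≈ 0.187

Effect size d = 0.27 is small by Cohen's convention (0.2/0.5/0.8).

Threshold: power ≥ 0.80 is conventionally adequate.
Power ≈ 0.19 → the study is underpowered (power < 0.80).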